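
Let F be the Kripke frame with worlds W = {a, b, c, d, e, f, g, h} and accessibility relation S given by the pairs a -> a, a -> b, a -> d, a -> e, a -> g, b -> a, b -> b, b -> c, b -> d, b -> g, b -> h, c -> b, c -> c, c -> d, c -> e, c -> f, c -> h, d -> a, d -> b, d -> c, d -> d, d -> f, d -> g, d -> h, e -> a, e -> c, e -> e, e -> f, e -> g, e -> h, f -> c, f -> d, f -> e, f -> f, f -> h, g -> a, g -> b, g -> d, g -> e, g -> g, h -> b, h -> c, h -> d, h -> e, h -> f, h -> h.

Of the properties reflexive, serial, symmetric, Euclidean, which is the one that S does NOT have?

Reflexive: yes — every world is S-related to itself.
Serial: yes — every world has a successor (e.g. a S a).
Symmetric: yes — every pair in S has its reverse in S.
Euclidean: no — a S b and a S e, but not b S e.
Only Euclidean fails.

Euclidean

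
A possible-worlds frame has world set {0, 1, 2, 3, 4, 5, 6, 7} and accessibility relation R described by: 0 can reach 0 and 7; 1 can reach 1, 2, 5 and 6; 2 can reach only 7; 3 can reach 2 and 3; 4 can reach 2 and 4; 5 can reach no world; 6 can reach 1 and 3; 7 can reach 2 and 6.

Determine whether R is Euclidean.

Euclidean: no — 1 R 2 and 1 R 5, but not 2 R 5.

No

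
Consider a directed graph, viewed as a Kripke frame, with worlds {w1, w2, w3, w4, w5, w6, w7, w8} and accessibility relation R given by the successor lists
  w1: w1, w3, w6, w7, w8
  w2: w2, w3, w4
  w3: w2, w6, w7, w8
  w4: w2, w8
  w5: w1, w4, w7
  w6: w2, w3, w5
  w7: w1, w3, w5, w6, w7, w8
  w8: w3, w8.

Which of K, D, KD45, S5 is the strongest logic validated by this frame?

D

Serial (axiom D): yes — every world has a successor (e.g. w1 R w1).
Euclidean (axiom 5): no — w1 R w6 and w1 R w7, but not w6 R w7.
Transitive (axiom 4): no — w1 R w3 and w3 R w2, but not w1 R w2.
Reflexive (axiom T): no — w3 is not related to itself.
So F validates K, D; KD45 would additionally require R to be Euclidean and transitive. The strongest is D.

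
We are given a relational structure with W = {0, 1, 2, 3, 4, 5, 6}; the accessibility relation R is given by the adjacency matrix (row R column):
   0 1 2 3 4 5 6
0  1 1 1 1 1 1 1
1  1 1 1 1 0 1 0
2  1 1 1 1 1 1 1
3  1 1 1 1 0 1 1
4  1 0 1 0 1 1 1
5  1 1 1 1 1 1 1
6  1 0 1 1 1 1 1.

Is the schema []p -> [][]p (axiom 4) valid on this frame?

No

The schema 4 characterises exactly the transitive frames.
Transitive: no — 1 R 0 and 0 R 4, but not 1 R 4.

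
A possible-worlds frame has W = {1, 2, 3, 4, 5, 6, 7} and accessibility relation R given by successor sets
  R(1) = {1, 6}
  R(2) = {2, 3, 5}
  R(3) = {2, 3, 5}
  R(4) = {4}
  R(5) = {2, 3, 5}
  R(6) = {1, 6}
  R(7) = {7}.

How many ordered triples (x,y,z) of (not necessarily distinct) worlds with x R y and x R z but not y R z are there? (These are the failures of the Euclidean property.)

0

R is Euclidean; there are no such tuples.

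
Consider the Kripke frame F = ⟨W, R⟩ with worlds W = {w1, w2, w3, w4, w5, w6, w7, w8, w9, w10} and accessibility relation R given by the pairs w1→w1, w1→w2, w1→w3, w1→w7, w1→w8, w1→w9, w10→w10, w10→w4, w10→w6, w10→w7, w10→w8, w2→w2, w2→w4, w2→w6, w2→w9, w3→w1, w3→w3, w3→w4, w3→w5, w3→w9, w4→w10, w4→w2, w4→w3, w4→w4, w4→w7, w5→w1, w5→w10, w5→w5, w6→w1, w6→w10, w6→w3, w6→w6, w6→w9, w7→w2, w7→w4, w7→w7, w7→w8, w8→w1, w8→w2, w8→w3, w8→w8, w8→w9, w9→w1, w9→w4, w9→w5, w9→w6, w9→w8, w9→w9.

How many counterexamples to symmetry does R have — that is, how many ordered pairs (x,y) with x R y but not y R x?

Enumerating: (w1,w2), (w1,w7), (w10,w7), (w10,w8), (w2,w6), (w2,w9), (w3,w5), (w3,w9), (w5,w1), (w5,w10), (w6,w1), (w6,w3), (w7,w2), (w7,w8), (w8,w2), (w8,w3), (w9,w4), (w9,w5).

18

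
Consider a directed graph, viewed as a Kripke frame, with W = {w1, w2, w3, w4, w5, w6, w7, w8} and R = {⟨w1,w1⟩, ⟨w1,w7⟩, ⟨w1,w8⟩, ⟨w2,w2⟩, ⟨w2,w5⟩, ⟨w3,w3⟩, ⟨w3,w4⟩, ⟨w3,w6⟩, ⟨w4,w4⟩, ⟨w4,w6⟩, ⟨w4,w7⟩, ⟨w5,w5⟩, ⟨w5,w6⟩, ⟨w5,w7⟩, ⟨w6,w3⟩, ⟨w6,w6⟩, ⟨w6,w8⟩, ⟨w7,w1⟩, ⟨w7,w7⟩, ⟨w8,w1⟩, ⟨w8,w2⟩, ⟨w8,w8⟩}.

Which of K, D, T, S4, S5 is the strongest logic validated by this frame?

T

Serial (axiom D): yes — every world has a successor (e.g. w1 R w1).
Reflexive (axiom T): yes — every world is R-related to itself.
Transitive (axiom 4): no — w1 R w8 and w8 R w2, but not w1 R w2.
Euclidean (axiom 5): no — w1 R w7 and w1 R w8, but not w7 R w8.
So F validates K, D, T; S4 would additionally require R to be transitive. The strongest is T.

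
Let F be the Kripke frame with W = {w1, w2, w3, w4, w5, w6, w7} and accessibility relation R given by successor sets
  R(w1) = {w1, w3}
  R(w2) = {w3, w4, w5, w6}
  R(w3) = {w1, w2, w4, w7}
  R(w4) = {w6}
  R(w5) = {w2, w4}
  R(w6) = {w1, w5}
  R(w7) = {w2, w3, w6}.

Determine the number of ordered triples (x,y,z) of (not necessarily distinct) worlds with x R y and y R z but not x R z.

Enumerating: (w1,w3,w2), (w1,w3,w4), (w1,w3,w7), (w2,w3,w1), (w2,w3,w2), (w2,w3,w7), (w2,w5,w2), (w2,w6,w1), (w3,w1,w3), (w3,w2,w3), (w3,w2,w5), (w3,w2,w6), … and 19 more.
Total: 31.

31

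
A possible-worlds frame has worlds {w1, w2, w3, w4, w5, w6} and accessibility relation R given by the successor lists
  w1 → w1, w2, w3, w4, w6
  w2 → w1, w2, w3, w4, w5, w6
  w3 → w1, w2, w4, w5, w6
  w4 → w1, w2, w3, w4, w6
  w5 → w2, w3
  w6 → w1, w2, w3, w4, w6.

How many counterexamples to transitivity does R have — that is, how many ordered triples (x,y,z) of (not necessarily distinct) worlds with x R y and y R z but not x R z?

19

Enumerating: (w1,w2,w5), (w1,w3,w5), (w3,w1,w3), (w3,w2,w3), (w3,w4,w3), (w3,w5,w3), (w3,w6,w3), (w4,w2,w5), (w4,w3,w5), (w5,w2,w1), (w5,w2,w4), (w5,w2,w5), … and 7 more.
Total: 19.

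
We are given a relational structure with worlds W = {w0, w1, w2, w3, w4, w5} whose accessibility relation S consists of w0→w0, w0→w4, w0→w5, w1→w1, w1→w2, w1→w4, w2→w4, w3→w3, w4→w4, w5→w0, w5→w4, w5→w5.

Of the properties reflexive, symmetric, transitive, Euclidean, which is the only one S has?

transitive

Reflexive: no — w2 is not related to itself.
Symmetric: no — w0 S w4 but not w4 S w0.
Transitive: yes — every two-step S-path is closed by a direct edge.
Euclidean: no — w0 S w4 and w0 S w5, but not w4 S w5.
Only transitive holds.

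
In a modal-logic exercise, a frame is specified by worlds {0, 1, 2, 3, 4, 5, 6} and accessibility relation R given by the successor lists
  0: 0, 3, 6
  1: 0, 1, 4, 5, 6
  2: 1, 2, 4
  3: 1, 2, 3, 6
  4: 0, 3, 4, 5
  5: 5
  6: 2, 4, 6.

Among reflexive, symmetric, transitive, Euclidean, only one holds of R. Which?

reflexive

Reflexive: yes — every world is R-related to itself.
Symmetric: no — 0 R 3 but not 3 R 0.
Transitive: no — 0 R 3 and 3 R 1, but not 0 R 1.
Euclidean: no — 0 R 6 and 0 R 3, but not 6 R 3.
Only reflexive holds.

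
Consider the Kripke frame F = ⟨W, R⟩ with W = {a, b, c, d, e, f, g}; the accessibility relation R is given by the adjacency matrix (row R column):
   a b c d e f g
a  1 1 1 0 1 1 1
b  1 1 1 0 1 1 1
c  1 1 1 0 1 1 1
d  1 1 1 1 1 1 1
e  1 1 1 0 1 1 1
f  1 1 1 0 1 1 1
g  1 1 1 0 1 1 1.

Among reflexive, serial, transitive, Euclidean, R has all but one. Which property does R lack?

Euclidean

Reflexive: yes — every world is R-related to itself.
Serial: yes — every world has a successor (e.g. a R a).
Transitive: yes — every two-step R-path is closed by a direct edge.
Euclidean: no — d R a and d R d, but not a R d.
Only Euclidean fails.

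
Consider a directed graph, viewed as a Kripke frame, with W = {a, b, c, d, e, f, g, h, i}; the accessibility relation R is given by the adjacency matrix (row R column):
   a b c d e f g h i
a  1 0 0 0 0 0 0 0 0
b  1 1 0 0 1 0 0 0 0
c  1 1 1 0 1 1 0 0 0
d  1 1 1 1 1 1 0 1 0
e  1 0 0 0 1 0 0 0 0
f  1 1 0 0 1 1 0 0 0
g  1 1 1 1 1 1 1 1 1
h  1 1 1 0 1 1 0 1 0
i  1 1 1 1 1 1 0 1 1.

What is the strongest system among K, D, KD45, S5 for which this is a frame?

D

Serial (axiom D): yes — every world has a successor (e.g. a R a).
Euclidean (axiom 5): no — b R a and b R e, but not a R e.
Transitive (axiom 4): yes — every two-step R-path is closed by a direct edge.
Reflexive (axiom T): yes — every world is R-related to itself.
So F validates K, D; KD45 would additionally require R to be Euclidean. The strongest is D.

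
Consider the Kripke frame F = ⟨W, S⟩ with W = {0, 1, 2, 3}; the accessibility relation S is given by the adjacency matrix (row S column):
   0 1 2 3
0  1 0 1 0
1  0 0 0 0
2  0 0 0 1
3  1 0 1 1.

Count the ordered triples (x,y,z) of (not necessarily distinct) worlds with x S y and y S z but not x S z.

Enumerating: (0,2,3), (2,3,0), (2,3,2).

3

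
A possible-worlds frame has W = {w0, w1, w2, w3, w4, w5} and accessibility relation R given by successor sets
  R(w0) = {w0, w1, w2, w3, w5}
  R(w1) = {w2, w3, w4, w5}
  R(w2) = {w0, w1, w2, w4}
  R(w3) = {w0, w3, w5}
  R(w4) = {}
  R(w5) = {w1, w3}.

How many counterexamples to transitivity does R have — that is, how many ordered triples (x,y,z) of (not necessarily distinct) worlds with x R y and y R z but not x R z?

Enumerating: (w0,w1,w4), (w0,w2,w4), (w1,w2,w0), (w1,w2,w1), (w1,w3,w0), (w1,w5,w1), (w2,w0,w3), (w2,w0,w5), (w2,w1,w3), (w2,w1,w5), (w3,w0,w1), (w3,w0,w2), (w3,w5,w1), (w5,w1,w2), (w5,w1,w4), (w5,w1,w5), (w5,w3,w0), (w5,w3,w5).

18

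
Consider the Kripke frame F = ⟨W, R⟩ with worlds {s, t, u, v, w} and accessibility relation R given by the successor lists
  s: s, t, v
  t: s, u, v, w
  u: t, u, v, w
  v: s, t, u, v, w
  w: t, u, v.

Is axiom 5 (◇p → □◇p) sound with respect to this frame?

Axiom 5 corresponds to the accessibility relation being Euclidean.
Euclidean: no — t R s and t R u, but not s R u.

No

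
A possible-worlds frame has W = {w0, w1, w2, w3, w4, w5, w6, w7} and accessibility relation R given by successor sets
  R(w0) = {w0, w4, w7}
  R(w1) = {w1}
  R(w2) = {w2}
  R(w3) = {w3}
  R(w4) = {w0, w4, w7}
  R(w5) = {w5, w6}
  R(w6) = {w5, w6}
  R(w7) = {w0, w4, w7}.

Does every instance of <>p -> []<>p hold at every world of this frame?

By correspondence theory, 5 is valid on a frame iff R is Euclidean.
Euclidean: yes — any two successors of a common world are R-related.

Yes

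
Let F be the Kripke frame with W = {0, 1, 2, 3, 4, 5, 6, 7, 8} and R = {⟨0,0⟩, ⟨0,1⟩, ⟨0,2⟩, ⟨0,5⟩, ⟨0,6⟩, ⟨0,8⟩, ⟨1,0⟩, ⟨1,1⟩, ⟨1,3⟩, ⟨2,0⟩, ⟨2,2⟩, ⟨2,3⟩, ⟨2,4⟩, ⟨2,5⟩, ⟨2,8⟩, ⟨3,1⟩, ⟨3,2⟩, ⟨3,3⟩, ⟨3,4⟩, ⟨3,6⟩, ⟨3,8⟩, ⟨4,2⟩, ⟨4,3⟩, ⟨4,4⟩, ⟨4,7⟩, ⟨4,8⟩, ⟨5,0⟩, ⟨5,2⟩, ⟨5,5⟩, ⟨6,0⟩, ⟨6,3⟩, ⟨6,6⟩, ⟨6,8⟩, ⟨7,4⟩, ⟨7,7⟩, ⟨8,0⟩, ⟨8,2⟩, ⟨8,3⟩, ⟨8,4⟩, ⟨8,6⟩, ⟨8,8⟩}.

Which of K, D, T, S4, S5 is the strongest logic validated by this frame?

Serial (axiom D): yes — every world has a successor (e.g. 0 R 0).
Reflexive (axiom T): yes — every world is R-related to itself.
Transitive (axiom 4): no — 0 R 1 and 1 R 3, but not 0 R 3.
Euclidean (axiom 5): no — 0 R 1 and 0 R 2, but not 1 R 2.
So F validates K, D, T; S4 would additionally require R to be transitive. The strongest is T.

T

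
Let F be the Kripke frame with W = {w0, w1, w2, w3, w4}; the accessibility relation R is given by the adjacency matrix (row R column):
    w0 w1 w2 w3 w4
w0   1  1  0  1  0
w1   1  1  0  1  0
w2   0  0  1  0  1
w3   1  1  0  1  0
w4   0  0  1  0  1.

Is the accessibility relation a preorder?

Yes

Reflexive: yes — every world is R-related to itself.
Transitive: yes — every two-step R-path is closed by a direct edge.
So R is a preorder.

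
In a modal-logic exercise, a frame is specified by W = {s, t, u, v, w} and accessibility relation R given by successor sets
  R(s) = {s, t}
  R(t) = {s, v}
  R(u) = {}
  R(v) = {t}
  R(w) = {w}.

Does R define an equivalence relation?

Reflexive: no — t is not related to itself.
Symmetric: yes — every pair in R has its reverse in R.
Transitive: no — s R t and t R v, but not s R v.
So R is not an equivalence relation.

No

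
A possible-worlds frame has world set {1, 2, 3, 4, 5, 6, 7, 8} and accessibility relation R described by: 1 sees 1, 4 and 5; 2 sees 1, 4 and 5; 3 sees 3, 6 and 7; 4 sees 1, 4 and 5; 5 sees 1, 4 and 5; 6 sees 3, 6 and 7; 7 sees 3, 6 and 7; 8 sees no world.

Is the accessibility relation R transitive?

Transitive: yes — every two-step R-path is closed by a direct edge.

Yes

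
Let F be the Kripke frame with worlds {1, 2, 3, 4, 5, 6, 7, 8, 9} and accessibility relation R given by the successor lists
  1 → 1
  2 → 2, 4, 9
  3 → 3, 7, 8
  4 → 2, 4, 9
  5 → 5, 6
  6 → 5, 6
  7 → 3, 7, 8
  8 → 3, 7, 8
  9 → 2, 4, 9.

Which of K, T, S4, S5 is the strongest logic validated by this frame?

S5

Reflexive (axiom T): yes — every world is R-related to itself.
Transitive (axiom 4): yes — every two-step R-path is closed by a direct edge.
Euclidean (axiom 5): yes — any two successors of a common world are R-related.
So F validates K, T, S4, S5. The strongest is S5.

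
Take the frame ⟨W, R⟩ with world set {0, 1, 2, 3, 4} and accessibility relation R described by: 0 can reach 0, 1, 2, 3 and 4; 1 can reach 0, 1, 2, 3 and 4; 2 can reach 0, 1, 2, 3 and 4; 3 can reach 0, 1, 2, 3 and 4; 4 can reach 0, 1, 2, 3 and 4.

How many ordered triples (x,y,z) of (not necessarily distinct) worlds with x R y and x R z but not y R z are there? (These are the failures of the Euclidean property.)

0

R is Euclidean; there are no such tuples.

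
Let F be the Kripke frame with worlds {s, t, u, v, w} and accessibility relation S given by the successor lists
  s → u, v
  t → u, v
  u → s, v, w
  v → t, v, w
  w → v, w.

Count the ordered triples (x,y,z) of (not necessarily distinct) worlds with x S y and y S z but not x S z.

12

Enumerating: (s,u,s), (s,u,w), (s,v,t), (s,v,w), (t,u,s), (t,u,w), (t,v,t), (t,v,w), (u,s,u), (u,v,t), (v,t,u), (w,v,t).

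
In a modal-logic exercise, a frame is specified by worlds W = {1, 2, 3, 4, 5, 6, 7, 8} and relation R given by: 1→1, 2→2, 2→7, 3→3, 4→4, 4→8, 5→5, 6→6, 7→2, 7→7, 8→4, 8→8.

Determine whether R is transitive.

Yes

Transitive: yes — every two-step R-path is closed by a direct edge.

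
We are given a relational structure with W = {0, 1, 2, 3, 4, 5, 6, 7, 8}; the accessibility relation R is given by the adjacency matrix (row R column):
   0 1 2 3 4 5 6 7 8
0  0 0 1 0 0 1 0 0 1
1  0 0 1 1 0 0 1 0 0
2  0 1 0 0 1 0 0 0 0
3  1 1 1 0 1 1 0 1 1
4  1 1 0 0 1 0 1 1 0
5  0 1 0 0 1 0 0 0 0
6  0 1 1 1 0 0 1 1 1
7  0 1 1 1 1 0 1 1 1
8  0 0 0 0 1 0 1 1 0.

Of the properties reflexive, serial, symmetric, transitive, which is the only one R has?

serial

Reflexive: no — 0 is not related to itself.
Serial: yes — every world has a successor (e.g. 0 R 2).
Symmetric: no — 0 R 2 but not 2 R 0.
Transitive: no — 0 R 2 and 2 R 1, but not 0 R 1.
Only serial holds.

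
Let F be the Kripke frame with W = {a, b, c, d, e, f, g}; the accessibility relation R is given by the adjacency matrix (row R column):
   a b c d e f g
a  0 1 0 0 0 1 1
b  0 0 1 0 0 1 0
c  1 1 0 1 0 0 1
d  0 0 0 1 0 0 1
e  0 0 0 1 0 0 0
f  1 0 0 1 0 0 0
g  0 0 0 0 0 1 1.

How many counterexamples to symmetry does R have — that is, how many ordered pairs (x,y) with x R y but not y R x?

10

Enumerating: (a,b), (a,g), (b,f), (c,a), (c,d), (c,g), (d,g), (e,d), (f,d), (g,f).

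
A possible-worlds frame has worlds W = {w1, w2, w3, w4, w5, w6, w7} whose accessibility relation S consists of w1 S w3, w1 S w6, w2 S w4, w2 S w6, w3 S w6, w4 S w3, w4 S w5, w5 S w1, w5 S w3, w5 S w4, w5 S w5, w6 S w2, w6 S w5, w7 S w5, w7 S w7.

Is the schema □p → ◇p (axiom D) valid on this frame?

Yes

Axiom D corresponds to the accessibility relation being serial.
Serial: yes — every world has a successor (e.g. w1 S w3).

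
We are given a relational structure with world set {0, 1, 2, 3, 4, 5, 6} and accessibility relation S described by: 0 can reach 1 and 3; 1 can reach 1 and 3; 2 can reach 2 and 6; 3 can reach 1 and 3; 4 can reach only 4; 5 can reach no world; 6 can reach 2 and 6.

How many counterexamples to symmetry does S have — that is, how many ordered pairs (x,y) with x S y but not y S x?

2

Enumerating: (0,1), (0,3).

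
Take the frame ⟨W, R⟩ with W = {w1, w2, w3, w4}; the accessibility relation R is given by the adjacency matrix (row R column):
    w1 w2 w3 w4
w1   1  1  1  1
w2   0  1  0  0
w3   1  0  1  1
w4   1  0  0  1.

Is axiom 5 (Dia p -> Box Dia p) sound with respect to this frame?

By correspondence theory, 5 is valid on a frame iff R is Euclidean.
Euclidean: no — w1 R w2 and w1 R w3, but not w2 R w3.

No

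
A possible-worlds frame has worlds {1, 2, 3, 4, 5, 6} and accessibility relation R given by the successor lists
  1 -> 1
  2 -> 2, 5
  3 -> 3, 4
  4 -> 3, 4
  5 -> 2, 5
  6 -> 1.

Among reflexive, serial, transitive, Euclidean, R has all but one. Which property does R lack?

reflexive

Reflexive: no — 6 is not related to itself.
Serial: yes — every world has a successor (e.g. 1 R 1).
Transitive: yes — every two-step R-path is closed by a direct edge.
Euclidean: yes — any two successors of a common world are R-related.
Only reflexive fails.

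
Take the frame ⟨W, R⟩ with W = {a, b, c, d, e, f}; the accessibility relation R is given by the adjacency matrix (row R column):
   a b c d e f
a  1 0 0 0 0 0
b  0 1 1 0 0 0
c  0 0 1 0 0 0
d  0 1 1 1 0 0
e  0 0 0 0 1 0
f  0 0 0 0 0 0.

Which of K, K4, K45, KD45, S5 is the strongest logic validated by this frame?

K4

Transitive (axiom 4): yes — every two-step R-path is closed by a direct edge.
Euclidean (axiom 5): no — d R c and d R b, but not c R b.
Serial (axiom D): no — f has no R-successor.
Reflexive (axiom T): no — f is not related to itself.
So F validates K, K4; K45 would additionally require R to be Euclidean. The strongest is K4.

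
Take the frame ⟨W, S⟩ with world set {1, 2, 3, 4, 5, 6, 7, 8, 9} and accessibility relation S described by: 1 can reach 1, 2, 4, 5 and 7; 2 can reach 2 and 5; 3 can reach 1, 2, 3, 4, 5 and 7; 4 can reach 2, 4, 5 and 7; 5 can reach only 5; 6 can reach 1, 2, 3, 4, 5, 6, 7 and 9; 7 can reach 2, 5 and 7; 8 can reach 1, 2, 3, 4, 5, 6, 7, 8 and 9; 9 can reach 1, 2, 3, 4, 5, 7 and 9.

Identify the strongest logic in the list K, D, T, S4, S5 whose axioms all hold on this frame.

Serial (axiom D): yes — every world has a successor (e.g. 1 S 1).
Reflexive (axiom T): yes — every world is S-related to itself.
Transitive (axiom 4): yes — every two-step S-path is closed by a direct edge.
Euclidean (axiom 5): no — 1 S 2 and 1 S 4, but not 2 S 4.
So F validates K, D, T, S4; S5 would additionally require S to be Euclidean. The strongest is S4.

S4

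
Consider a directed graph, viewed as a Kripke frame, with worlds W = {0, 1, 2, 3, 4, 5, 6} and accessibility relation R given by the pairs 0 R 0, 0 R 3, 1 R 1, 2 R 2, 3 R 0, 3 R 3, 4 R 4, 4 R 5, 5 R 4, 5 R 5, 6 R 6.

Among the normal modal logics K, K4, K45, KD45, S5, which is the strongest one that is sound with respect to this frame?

S5

Transitive (axiom 4): yes — every two-step R-path is closed by a direct edge.
Euclidean (axiom 5): yes — any two successors of a common world are R-related.
Serial (axiom D): yes — every world has a successor (e.g. 0 R 0).
Reflexive (axiom T): yes — every world is R-related to itself.
So F validates K, K4, K45, KD45, S5. The strongest is S5.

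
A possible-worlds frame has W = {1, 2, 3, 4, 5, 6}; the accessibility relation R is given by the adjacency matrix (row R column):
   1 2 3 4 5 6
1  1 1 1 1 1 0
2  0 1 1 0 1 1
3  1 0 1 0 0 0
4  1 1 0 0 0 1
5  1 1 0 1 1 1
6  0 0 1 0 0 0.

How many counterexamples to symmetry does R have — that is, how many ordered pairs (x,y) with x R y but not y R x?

Enumerating: (1,2), (2,3), (2,6), (4,2), (4,6), (5,4), (5,6), (6,3).

8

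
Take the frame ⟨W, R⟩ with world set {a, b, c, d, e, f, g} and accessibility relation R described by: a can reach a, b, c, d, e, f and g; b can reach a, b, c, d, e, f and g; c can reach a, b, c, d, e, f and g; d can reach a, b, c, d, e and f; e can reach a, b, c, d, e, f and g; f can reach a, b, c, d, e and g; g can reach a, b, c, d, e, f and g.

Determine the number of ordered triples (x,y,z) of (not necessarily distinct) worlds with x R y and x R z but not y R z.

12

Enumerating: (a,d,g), (a,f,f), (b,d,g), (b,f,f), (c,d,g), (c,f,f), (d,f,f), (e,d,g), (e,f,f), (f,d,g), (g,d,g), (g,f,f).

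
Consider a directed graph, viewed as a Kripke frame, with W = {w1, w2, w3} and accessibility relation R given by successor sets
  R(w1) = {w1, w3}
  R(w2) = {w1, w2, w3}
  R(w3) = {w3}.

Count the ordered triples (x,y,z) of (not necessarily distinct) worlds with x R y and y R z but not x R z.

R is transitive; there are no such tuples.

0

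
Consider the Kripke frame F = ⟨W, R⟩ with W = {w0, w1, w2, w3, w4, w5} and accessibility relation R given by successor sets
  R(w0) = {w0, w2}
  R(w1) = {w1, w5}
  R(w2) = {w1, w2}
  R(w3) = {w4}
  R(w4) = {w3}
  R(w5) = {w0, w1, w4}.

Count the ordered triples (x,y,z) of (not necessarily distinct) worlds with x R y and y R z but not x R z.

9

Enumerating: (w0,w2,w1), (w1,w5,w0), (w1,w5,w4), (w2,w1,w5), (w3,w4,w3), (w4,w3,w4), (w5,w0,w2), (w5,w1,w5), (w5,w4,w3).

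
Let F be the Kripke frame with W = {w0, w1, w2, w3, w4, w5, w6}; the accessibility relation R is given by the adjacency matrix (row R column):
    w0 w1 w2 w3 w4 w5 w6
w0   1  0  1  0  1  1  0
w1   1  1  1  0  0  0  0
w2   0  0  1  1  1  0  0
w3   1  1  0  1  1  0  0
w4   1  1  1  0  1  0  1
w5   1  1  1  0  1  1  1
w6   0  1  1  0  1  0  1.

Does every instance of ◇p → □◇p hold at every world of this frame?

By correspondence theory, 5 is valid on a frame iff R is Euclidean.
Euclidean: no — w0 R w2 and w0 R w5, but not w2 R w5.

No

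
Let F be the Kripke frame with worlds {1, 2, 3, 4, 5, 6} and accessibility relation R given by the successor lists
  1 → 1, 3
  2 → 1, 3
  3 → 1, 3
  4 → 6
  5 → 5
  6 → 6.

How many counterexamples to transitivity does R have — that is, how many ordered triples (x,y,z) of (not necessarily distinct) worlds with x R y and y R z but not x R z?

R is transitive; there are no such tuples.

0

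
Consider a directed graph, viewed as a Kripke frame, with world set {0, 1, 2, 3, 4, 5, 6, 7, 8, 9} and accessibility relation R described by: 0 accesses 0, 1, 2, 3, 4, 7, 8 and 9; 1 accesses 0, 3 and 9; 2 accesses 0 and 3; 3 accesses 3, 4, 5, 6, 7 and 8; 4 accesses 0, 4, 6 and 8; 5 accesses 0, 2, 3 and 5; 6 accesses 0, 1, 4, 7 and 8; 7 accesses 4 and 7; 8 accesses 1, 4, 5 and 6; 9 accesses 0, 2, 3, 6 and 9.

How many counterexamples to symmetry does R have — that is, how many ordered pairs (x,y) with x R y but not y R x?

Enumerating: (0,3), (0,7), (0,8), (1,3), (1,9), (2,3), (3,4), (3,6), (3,7), (3,8), (5,0), (5,2), … and 9 more.
Total: 21.

21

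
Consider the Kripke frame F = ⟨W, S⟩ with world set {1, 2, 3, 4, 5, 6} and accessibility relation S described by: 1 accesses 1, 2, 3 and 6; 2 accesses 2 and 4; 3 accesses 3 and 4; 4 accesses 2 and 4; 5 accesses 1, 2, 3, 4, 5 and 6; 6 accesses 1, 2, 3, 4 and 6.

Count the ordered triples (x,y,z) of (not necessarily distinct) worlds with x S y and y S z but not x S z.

4

Enumerating: (1,2,4), (1,3,4), (1,6,4), (3,4,2).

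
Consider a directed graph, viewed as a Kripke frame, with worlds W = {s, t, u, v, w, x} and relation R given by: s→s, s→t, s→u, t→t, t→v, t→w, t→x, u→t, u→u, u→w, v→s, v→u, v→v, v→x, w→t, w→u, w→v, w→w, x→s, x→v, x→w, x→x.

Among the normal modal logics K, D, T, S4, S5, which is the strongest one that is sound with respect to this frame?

Serial (axiom D): yes — every world has a successor (e.g. s R s).
Reflexive (axiom T): yes — every world is R-related to itself.
Transitive (axiom 4): no — s R t and t R v, but not s R v.
Euclidean (axiom 5): no — s R t and s R u, but not t R u.
So F validates K, D, T; S4 would additionally require R to be transitive. The strongest is T.

T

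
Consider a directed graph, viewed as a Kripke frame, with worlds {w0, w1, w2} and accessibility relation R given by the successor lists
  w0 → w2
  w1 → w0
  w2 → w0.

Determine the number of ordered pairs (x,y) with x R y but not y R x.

Enumerating: (w1,w0).

1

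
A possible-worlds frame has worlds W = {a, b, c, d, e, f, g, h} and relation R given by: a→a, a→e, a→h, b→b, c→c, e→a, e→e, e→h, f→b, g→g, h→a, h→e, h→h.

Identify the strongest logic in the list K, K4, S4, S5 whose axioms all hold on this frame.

K4

Transitive (axiom 4): yes — every two-step R-path is closed by a direct edge.
Reflexive (axiom T): no — d is not related to itself.
Euclidean (axiom 5): yes — any two successors of a common world are R-related.
So F validates K, K4; S4 would additionally require R to be reflexive. The strongest is K4.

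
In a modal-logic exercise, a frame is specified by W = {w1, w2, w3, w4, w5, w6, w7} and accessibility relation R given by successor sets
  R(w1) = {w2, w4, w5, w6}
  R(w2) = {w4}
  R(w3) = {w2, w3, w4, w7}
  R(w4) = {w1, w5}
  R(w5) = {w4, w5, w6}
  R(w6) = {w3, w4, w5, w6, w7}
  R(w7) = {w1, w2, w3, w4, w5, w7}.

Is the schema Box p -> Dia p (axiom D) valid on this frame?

By correspondence theory, D is valid on a frame iff R is serial.
Serial: yes — every world has a successor (e.g. w1 R w2).

Yes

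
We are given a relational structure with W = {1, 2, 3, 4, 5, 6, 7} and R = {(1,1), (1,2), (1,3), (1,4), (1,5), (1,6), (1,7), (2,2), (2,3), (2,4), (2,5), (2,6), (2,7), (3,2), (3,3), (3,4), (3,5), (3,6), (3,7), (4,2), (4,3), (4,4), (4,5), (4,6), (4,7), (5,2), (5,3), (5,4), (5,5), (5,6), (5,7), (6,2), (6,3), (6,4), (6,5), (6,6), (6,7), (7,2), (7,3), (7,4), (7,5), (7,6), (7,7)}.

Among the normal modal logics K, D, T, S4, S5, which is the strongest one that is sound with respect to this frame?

Serial (axiom D): yes — every world has a successor (e.g. 1 R 1).
Reflexive (axiom T): yes — every world is R-related to itself.
Transitive (axiom 4): yes — every two-step R-path is closed by a direct edge.
Euclidean (axiom 5): no — 1 R 2 and 1 R 1, but not 2 R 1.
So F validates K, D, T, S4; S5 would additionally require R to be Euclidean. The strongest is S4.

S4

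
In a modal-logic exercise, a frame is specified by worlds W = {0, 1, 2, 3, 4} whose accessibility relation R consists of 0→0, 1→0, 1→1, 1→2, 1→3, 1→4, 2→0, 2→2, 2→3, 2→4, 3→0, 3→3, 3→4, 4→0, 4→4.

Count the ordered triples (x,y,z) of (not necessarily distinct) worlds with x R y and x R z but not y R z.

Enumerating: (1,0,1), (1,0,2), (1,0,3), (1,0,4), (1,2,1), (1,3,1), (1,3,2), (1,4,1), (1,4,2), (1,4,3), (2,0,2), (2,0,3), … and 8 more.
Total: 20.

20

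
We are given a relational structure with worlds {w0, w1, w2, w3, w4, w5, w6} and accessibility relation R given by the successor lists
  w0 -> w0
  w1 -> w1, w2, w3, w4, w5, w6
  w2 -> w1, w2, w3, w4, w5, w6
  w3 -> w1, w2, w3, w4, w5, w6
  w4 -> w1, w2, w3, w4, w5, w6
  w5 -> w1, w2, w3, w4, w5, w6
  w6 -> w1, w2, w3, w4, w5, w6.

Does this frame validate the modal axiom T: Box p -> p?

The schema T characterises exactly the reflexive frames.
Reflexive: yes — every world is R-related to itself.

Yes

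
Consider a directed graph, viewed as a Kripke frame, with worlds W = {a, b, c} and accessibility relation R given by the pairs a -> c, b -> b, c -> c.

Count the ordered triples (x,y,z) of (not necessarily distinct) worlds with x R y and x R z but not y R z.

R is Euclidean; there are no such tuples.

0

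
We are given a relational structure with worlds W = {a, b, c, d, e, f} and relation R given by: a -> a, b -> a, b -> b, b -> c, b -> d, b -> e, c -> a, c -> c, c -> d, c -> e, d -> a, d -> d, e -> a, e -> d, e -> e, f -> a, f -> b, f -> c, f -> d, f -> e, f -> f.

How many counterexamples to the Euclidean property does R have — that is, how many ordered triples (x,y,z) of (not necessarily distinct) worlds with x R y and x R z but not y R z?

Enumerating: (b,a,b), (b,a,c), (b,a,d), (b,a,e), (b,c,b), (b,d,b), (b,d,c), (b,d,e), (b,e,b), (b,e,c), (c,a,c), (c,a,d), … and 23 more.
Total: 35.

35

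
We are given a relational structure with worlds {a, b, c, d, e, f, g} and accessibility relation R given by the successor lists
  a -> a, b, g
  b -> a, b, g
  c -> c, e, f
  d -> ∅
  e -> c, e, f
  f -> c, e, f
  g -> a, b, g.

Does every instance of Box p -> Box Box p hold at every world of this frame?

Yes

The schema 4 characterises exactly the transitive frames.
Transitive: yes — every two-step R-path is closed by a direct edge.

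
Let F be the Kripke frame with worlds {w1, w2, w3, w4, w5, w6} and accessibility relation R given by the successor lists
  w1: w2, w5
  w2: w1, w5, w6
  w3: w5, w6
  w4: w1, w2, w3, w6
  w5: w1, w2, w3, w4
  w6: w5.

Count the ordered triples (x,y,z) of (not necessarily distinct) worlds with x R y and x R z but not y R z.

35

Enumerating: (w1,w2,w2), (w1,w5,w5), (w2,w1,w1), (w2,w1,w6), (w2,w5,w5), (w2,w5,w6), (w2,w6,w1), (w2,w6,w6), (w3,w5,w5), (w3,w5,w6), (w3,w6,w6), (w4,w1,w1), … and 23 more.
Total: 35.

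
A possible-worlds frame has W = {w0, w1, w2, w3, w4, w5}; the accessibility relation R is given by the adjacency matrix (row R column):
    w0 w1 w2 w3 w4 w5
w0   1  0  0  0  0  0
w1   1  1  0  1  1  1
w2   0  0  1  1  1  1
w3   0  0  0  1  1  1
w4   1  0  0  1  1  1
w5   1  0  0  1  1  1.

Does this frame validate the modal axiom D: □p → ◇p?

Yes

The schema D characterises exactly the serial frames.
Serial: yes — every world has a successor (e.g. w0 R w0).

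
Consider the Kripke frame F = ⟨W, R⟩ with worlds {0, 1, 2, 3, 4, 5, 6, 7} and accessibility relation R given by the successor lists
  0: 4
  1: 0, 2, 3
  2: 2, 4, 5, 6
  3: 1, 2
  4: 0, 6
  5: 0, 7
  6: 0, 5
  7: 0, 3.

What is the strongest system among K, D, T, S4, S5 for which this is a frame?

Serial (axiom D): yes — every world has a successor (e.g. 0 R 4).
Reflexive (axiom T): no — 0 is not related to itself.
Transitive (axiom 4): no — 0 R 4 and 4 R 6, but not 0 R 6.
Euclidean (axiom 5): no — 1 R 0 and 1 R 2, but not 0 R 2.
So F validates K, D; T would additionally require R to be reflexive. The strongest is D.

D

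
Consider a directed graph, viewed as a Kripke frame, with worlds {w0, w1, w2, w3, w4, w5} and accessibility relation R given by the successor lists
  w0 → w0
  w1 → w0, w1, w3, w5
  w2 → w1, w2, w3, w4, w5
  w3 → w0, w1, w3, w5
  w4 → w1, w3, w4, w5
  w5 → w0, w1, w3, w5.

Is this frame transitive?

No

Transitive: no — w2 R w1 and w1 R w0, but not w2 R w0.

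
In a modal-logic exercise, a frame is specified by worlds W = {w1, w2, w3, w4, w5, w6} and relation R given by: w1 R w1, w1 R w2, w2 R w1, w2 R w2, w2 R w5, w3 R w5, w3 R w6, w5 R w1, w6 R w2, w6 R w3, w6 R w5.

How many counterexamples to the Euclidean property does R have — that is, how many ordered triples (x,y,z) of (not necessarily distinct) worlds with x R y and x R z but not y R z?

Enumerating: (w2,w1,w5), (w2,w5,w2), (w2,w5,w5), (w3,w5,w5), (w3,w5,w6), (w3,w6,w6), (w6,w2,w3), (w6,w3,w2), (w6,w3,w3), (w6,w5,w2), (w6,w5,w3), (w6,w5,w5).

12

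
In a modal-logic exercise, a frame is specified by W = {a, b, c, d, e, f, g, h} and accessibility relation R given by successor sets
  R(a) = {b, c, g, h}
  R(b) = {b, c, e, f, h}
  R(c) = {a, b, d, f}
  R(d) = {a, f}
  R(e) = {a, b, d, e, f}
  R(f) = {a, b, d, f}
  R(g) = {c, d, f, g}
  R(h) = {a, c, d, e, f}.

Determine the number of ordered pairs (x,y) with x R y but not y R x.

Enumerating: (a,b), (a,g), (b,h), (c,d), (c,f), (d,a), (e,a), (e,d), (e,f), (f,a), (g,c), (g,d), (g,f), (h,c), (h,d), (h,e), (h,f).

17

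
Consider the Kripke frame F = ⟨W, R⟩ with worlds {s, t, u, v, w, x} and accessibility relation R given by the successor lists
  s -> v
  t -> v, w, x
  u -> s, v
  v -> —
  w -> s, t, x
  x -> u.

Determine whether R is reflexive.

Reflexive: no — s is not related to itself.

No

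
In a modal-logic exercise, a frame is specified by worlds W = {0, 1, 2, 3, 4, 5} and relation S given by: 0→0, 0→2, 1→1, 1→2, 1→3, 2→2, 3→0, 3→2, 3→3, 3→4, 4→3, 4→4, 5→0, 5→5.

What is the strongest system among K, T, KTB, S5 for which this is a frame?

Reflexive (axiom T): yes — every world is S-related to itself.
Symmetric (axiom B): no — 0 S 2 but not 2 S 0.
Euclidean (axiom 5): no — 1 S 2 and 1 S 3, but not 2 S 3.
So F validates K, T; KTB would additionally require S to be symmetric. The strongest is T.

T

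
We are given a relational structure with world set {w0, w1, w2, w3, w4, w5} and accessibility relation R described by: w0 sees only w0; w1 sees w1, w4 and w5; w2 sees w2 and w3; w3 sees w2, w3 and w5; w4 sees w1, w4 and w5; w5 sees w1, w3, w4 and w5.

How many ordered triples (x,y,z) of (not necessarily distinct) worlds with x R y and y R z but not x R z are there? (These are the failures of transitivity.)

Enumerating: (w1,w5,w3), (w2,w3,w5), (w3,w5,w1), (w3,w5,w4), (w4,w5,w3), (w5,w3,w2).

6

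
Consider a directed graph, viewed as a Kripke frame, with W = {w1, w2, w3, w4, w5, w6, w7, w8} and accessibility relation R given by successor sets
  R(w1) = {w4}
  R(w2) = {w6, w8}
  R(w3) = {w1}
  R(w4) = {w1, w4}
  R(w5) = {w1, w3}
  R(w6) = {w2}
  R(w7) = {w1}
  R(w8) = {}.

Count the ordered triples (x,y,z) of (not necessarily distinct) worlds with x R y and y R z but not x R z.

7

Enumerating: (w1,w4,w1), (w2,w6,w2), (w3,w1,w4), (w5,w1,w4), (w6,w2,w6), (w6,w2,w8), (w7,w1,w4).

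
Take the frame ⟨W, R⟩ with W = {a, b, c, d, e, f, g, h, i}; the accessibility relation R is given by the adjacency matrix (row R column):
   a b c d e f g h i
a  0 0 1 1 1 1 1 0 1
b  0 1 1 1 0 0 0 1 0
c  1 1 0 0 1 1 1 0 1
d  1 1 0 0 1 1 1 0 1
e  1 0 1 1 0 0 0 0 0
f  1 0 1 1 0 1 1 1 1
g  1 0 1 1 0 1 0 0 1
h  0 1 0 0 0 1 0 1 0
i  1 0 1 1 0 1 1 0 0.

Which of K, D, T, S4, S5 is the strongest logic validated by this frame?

Serial (axiom D): yes — every world has a successor (e.g. a R c).
Reflexive (axiom T): no — a is not related to itself.
Transitive (axiom 4): no — a R c and c R b, but not a R b.
Euclidean (axiom 5): no — a R c and a R d, but not c R d.
So F validates K, D; T would additionally require R to be reflexive. The strongest is D.

D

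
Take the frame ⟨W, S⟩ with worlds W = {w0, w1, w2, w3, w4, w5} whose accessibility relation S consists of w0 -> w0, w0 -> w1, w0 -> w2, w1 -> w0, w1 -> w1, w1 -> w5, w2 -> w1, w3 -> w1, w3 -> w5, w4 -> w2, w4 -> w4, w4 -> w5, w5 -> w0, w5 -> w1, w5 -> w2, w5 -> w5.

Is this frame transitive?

Transitive: no — w0 S w1 and w1 S w5, but not w0 S w5.

No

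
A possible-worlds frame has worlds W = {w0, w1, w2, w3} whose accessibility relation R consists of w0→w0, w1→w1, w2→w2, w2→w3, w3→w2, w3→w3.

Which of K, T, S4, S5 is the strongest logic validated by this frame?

S5

Reflexive (axiom T): yes — every world is R-related to itself.
Transitive (axiom 4): yes — every two-step R-path is closed by a direct edge.
Euclidean (axiom 5): yes — any two successors of a common world are R-related.
So F validates K, T, S4, S5. The strongest is S5.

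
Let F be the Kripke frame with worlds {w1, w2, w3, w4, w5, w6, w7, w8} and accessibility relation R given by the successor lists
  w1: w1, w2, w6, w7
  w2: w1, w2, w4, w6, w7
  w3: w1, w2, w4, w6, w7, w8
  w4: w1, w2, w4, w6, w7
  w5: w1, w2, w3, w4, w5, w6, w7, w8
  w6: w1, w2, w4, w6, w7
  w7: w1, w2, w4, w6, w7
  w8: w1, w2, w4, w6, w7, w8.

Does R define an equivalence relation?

Reflexive: no — w3 is not related to itself.
Symmetric: no — w3 R w1 but not w1 R w3.
Transitive: no — w1 R w2 and w2 R w4, but not w1 R w4.
So R is not an equivalence relation.

No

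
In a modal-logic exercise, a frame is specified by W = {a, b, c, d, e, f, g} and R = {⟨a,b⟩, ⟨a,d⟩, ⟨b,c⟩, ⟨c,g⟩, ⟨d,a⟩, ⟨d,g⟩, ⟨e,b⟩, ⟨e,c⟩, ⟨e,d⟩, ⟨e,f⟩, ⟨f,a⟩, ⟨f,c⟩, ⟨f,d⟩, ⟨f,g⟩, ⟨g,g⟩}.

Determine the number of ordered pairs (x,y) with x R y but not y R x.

Enumerating: (a,b), (b,c), (c,g), (d,g), (e,b), (e,c), (e,d), (e,f), (f,a), (f,c), (f,d), (f,g).

12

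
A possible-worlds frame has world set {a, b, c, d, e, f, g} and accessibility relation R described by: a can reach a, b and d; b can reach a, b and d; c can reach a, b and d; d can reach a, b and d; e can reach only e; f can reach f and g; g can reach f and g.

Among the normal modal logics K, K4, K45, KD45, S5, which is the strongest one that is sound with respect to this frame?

Transitive (axiom 4): yes — every two-step R-path is closed by a direct edge.
Euclidean (axiom 5): yes — any two successors of a common world are R-related.
Serial (axiom D): yes — every world has a successor (e.g. a R a).
Reflexive (axiom T): no — c is not related to itself.
So F validates K, K4, K45, KD45; S5 would additionally require R to be reflexive. The strongest is KD45.

KD45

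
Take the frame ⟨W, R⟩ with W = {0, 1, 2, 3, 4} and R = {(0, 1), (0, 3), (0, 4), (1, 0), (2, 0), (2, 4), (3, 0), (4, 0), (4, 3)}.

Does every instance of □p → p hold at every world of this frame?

No

By correspondence theory, T is valid on a frame iff R is reflexive.
Reflexive: no — 0 is not related to itself.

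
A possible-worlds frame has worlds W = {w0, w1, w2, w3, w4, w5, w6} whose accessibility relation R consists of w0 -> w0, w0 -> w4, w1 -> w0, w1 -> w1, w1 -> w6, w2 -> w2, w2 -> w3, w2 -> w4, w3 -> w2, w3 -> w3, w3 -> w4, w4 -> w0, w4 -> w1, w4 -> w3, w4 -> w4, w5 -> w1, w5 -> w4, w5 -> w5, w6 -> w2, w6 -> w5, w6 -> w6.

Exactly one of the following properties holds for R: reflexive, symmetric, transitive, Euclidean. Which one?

Reflexive: yes — every world is R-related to itself.
Symmetric: no — w1 R w0 but not w0 R w1.
Transitive: no — w0 R w4 and w4 R w1, but not w0 R w1.
Euclidean: no — w1 R w0 and w1 R w6, but not w0 R w6.
Only reflexive holds.

reflexive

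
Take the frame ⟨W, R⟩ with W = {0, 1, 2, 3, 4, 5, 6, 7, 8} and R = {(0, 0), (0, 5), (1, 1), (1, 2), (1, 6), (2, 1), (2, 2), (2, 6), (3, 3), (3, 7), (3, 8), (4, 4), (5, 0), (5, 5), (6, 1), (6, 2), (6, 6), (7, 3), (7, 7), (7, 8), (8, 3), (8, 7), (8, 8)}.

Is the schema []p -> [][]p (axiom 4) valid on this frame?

The schema 4 characterises exactly the transitive frames.
Transitive: yes — every two-step R-path is closed by a direct edge.

Yes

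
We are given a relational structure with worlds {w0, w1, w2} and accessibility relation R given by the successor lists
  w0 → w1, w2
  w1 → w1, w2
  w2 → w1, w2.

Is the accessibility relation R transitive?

Yes

Transitive: yes — every two-step R-path is closed by a direct edge.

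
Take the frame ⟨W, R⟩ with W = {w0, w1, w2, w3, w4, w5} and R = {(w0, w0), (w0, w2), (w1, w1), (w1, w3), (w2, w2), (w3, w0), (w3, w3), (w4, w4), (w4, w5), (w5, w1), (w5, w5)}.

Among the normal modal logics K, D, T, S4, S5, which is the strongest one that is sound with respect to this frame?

Serial (axiom D): yes — every world has a successor (e.g. w0 R w0).
Reflexive (axiom T): yes — every world is R-related to itself.
Transitive (axiom 4): no — w1 R w3 and w3 R w0, but not w1 R w0.
Euclidean (axiom 5): no — w0 R w2 and w0 R w0, but not w2 R w0.
So F validates K, D, T; S4 would additionally require R to be transitive. The strongest is T.

T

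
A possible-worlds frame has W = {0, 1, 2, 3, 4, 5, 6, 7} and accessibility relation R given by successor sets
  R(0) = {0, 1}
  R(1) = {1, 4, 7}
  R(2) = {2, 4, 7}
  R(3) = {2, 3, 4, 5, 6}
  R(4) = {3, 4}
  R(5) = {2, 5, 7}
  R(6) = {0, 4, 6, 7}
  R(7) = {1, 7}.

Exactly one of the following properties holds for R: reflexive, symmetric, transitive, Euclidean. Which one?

Reflexive: yes — every world is R-related to itself.
Symmetric: no — 0 R 1 but not 1 R 0.
Transitive: no — 0 R 1 and 1 R 4, but not 0 R 4.
Euclidean: no — 1 R 4 and 1 R 7, but not 4 R 7.
Only reflexive holds.

reflexive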